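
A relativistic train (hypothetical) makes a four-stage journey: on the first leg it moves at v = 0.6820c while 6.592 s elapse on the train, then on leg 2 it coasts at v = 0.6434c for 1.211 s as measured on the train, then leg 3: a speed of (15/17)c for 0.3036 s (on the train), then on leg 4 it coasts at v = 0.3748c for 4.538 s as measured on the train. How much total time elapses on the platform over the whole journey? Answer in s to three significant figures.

Δt = 16.1 s

Leg 1: γ = 1/√(1 − 0.6820²) = 1/√0.5349 = 1.367; Δt_1 = 1.367 × 6.592 = 9.013 s.
Leg 2: γ = 1/√(1 − 0.6434²) = 1/√0.5860 = 1.306; Δt_2 = 1.306 × 1.211 = 1.582 s.
Leg 3: γ = 1/√(1 − (15/17)²) = 17/8 = 2.125; Δt_3 = 2.125 × 0.3036 = 0.6452 s.
Leg 4: γ = 1/√(1 − 0.3748²) = 1/√0.8595 = 1.079; Δt_4 = 1.079 × 4.538 = 4.895 s.
Total: 9.013 + 1.582 + 0.6452 + 4.895 s.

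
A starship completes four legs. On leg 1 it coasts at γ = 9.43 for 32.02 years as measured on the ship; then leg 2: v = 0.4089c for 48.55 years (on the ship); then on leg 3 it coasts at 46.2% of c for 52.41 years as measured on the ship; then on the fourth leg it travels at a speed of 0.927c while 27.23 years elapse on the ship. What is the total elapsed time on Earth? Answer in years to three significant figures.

Δt = 487 years

Leg 1: γ = 9.43; Δt_1 = 9.430 × 32.02 = 301.9 years.
Leg 2: γ = 1/√(1 − 0.4089²) = 1/√0.8328 = 1.096; Δt_2 = 1.096 × 48.55 = 53.20 years.
Leg 3: β = 0.462; γ = 1/√(1 − 0.462²) = 1/√0.7866 = 1.128; Δt_3 = 1.128 × 52.41 = 59.09 years.
Leg 4: γ = 1/√(1 − 0.927²) = 1/√0.1407 = 2.666; Δt_4 = 2.666 × 27.23 = 72.60 years.
Total: 301.9 + 53.20 + 59.09 + 72.60 years.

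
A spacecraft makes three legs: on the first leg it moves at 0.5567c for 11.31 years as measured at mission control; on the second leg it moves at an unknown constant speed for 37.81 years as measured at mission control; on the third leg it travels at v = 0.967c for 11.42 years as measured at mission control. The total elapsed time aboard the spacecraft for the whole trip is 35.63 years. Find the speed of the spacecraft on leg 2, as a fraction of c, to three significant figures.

Leg 1: γ = 1/√(1 − 0.5567²) = 1/√0.6901 = 1.204; τ_1 = 11.31/1.204 = 9.395 years.
Leg 2: speed unknown; τ_2 = 37.81/γ_2.
Leg 3: γ = 1/√(1 − 0.967²) = 1/√0.06491 = 3.925; τ_3 = 11.42/3.925 = 2.910 years.
Total proper time: 9.395 + τ_2 + 2.910 = 35.63, so τ_2 = 35.63 − 12.30 = 23.33 years.
γ_2 = 37.81/23.33 = 1.621; β = √(1 − 1/γ²) = √0.6194.

β = 0.787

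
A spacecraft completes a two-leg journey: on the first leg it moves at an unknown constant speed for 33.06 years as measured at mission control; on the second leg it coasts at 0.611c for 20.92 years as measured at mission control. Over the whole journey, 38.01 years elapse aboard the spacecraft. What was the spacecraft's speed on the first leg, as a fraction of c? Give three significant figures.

Leg 1: speed unknown; τ_1 = 33.06/γ_1.
Leg 2: γ = 1/√(1 − 0.611²) = 1/√0.6267 = 1.263; τ_2 = 20.92/1.263 = 16.56 years.
Total proper time: τ_1 + 16.56 = 38.01, so τ_1 = 38.01 − 16.56 = 21.45 years.
γ_1 = 33.06/21.45 = 1.541; β = √(1 − 1/γ²) = √0.5791.

β = 0.761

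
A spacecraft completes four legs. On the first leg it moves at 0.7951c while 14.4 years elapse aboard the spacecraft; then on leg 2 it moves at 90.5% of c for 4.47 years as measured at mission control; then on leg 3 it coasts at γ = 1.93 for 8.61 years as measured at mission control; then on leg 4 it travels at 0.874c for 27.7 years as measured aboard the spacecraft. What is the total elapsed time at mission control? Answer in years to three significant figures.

Δt = 93.8 years

Leg 1: γ = 1/√(1 − 0.7951²) = 1/√0.3678 = 1.649; Δt_1 = 1.649 × 14.4 = 23.74 years.
Leg 2: 4.47 years is already measured at mission control.
Leg 3: 8.61 years is already measured at mission control.
Leg 4: γ = 1/√(1 − 0.874²) = 1/√0.2361 = 2.058; Δt_4 = 2.058 × 27.7 = 57.00 years.
Total: 23.74 + 4.470 + 8.610 + 57.00 years.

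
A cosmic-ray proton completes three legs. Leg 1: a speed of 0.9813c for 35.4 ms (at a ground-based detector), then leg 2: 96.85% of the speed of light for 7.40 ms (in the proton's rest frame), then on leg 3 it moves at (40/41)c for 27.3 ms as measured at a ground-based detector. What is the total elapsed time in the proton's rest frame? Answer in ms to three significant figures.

τ = 20.2 ms

Leg 1: γ = 1/√(1 − 0.9813²) = 1/√0.03705 = 5.195; τ_1 = 35.4/5.195 = 6.814 ms.
Leg 2: 7.40 ms is already measured in the proton's rest frame.
Leg 3: γ = 1/√(1 − (40/41)²) = 41/9 ≈ 4.556; τ_3 = 27.3/4.556 = 5.993 ms.
Total: 6.814 + 7.400 + 5.993 ms.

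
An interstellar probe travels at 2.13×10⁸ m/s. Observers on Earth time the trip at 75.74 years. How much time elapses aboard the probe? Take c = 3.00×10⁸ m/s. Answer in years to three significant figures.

τ = 53.3 years

β = 2.13×10⁸/3.00×10⁸ = 0.7100; γ = 1/√(1 − 0.7100²) = 1.420
The interval measured on Earth is the dilated one; the clock aboard the probe measures the proper time τ = Δt/γ = 75.74/1.420 years.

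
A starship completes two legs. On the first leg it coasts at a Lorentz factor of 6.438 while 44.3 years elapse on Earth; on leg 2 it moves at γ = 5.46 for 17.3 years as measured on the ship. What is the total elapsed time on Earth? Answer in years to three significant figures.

Leg 1: 44.3 years is already measured on Earth.
Leg 2: γ = 5.46; Δt_2 = 5.460 × 17.3 = 94.46 years.
Total: 44.30 + 94.46 years.

Δt = 139 years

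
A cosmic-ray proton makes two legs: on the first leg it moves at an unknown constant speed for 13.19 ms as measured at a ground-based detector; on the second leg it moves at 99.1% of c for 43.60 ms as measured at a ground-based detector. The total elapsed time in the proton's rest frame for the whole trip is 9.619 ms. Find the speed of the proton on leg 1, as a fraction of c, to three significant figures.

β = 0.958

Leg 1: speed unknown; τ_1 = 13.19/γ_1.
Leg 2: β = 0.991; γ = 1/√(1 − 0.991²) = 1/√0.01792 = 7.470; τ_2 = 43.60/7.470 = 5.836 ms.
Total proper time: τ_1 + 5.836 = 9.619, so τ_1 = 9.619 − 5.836 = 3.783 ms.
γ_1 = 13.19/3.783 = 3.487; β = √(1 − 1/γ²) = √0.9178.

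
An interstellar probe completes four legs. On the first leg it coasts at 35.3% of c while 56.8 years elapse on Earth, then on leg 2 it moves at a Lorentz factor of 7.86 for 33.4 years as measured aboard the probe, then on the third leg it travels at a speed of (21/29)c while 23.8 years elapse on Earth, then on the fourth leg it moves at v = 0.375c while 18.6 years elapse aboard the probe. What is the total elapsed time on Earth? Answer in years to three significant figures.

Leg 1: 56.8 years is already measured on Earth.
Leg 2: γ = 7.86; Δt_2 = 7.860 × 33.4 = 262.5 years.
Leg 3: 23.8 years is already measured on Earth.
Leg 4: γ = 1/√(1 − 0.375²) = 1/√0.8594 = 1.079; Δt_4 = 1.079 × 18.6 = 20.06 years.
Total: 56.80 + 262.5 + 23.80 + 20.06 years.

Δt = 363 years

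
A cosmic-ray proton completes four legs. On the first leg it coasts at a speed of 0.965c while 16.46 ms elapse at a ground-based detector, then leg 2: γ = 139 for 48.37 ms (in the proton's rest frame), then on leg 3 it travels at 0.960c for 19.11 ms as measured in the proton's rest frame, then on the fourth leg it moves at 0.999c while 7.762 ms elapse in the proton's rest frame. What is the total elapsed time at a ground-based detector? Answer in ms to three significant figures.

Leg 1: 16.46 ms is already measured at a ground-based detector.
Leg 2: γ = 139; Δt_2 = 139.0 × 48.37 = 6723 ms.
Leg 3: γ = 1/√(1 − 0.960²) = 25/7 ≈ 3.571; Δt_3 = 3.571 × 19.11 = 68.25 ms.
Leg 4: γ = 1/√(1 − 0.999²) = 1/√0.001999 = 22.37; Δt_4 = 22.37 × 7.762 = 173.6 ms.
Total: 16.46 + 6723 + 68.25 + 173.6 ms.

Δt = 6980 ms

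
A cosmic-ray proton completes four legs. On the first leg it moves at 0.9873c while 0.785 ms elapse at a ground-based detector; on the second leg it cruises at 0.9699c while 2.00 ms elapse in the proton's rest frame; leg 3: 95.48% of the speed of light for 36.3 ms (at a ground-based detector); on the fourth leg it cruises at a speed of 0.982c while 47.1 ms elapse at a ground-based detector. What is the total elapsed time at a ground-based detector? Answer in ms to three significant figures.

Leg 1: 0.785 ms is already measured at a ground-based detector.
Leg 2: γ = 1/√(1 − 0.9699²) = 1/√0.05929 = 4.107; Δt_2 = 4.107 × 2.00 = 8.213 ms.
Leg 3: 36.3 ms is already measured at a ground-based detector.
Leg 4: 47.1 ms is already measured at a ground-based detector.
Total: 0.7850 + 8.213 + 36.30 + 47.10 ms.

Δt = 92.4 ms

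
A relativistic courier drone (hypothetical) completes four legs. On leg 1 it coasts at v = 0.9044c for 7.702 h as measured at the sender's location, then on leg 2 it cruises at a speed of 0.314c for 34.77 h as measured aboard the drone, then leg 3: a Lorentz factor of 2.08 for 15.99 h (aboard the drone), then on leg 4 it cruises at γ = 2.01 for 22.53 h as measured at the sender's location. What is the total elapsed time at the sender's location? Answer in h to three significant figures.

Leg 1: 7.702 h is already measured at the sender's location.
Leg 2: γ = 1/√(1 − 0.314²) = 1/√0.9014 = 1.053; Δt_2 = 1.053 × 34.77 = 36.62 h.
Leg 3: γ = 2.08; Δt_3 = 2.080 × 15.99 = 33.26 h.
Leg 4: 22.53 h is already measured at the sender's location.
Total: 7.702 + 36.62 + 33.26 + 22.53 h.

Δt = 100 h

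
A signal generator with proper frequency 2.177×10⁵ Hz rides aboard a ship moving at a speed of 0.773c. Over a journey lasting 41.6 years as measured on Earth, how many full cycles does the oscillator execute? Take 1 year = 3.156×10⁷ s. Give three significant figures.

γ = 1/√(1 − 0.773²) = 1/√0.4025 = 1.576
The oscillator's own cycle count is N = f × τ where τ is the proper time on the ship. τ = Δt/γ = 41.6/1.576 = 26.39 years = 8.329×10⁸ s.
N = 2.177×10⁵ × 8.329×10⁸ = 1.813×10¹⁴.

N = 1.81×10¹⁴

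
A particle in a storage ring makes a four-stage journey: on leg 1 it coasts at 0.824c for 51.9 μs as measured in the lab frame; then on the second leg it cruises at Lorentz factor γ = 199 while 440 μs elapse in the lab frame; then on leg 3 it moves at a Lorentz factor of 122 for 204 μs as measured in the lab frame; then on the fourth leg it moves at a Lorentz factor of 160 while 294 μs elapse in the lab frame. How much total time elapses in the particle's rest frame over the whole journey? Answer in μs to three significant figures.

Leg 1: γ = 1/√(1 − 0.824²) = 1/√0.3210 = 1.765; τ_1 = 51.9/1.765 = 29.41 μs.
Leg 2: γ = 199; τ_2 = 440/199.0 = 2.211 μs.
Leg 3: γ = 122; τ_3 = 204/122.0 = 1.672 μs.
Leg 4: γ = 160; τ_4 = 294/160.0 = 1.837 μs.
Total: 29.41 + 2.211 + 1.672 + 1.837 μs.

τ = 35.1 μs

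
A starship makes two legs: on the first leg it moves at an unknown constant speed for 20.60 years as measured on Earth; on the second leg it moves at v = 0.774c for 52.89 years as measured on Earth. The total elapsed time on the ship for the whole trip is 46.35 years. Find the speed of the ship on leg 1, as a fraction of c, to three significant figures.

β = 0.781

Leg 1: speed unknown; τ_1 = 20.60/γ_1.
Leg 2: γ = 1/√(1 − 0.774²) = 1/√0.4009 = 1.579; τ_2 = 52.89/1.579 = 33.49 years.
Total proper time: τ_1 + 33.49 = 46.35, so τ_1 = 46.35 − 33.49 = 12.86 years.
γ_1 = 20.60/12.86 = 1.602; β = √(1 − 1/γ²) = √0.6102.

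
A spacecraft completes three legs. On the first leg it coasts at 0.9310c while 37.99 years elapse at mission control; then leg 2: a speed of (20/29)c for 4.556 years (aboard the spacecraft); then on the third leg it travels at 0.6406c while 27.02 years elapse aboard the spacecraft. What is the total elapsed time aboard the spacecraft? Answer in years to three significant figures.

Leg 1: γ = 1/√(1 − 0.9310²) = 1/√0.1332 = 2.740; τ_1 = 37.99/2.740 = 13.87 years.
Leg 2: 4.556 years is already measured aboard the spacecraft.
Leg 3: 27.02 years is already measured aboard the spacecraft.
Total: 13.87 + 4.556 + 27.02 years.

τ = 45.4 years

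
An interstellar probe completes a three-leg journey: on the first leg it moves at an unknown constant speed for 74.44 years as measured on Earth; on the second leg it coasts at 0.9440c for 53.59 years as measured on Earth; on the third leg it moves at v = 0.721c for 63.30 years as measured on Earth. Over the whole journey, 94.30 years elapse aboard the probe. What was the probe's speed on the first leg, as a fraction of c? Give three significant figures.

Leg 1: speed unknown; τ_1 = 74.44/γ_1.
Leg 2: γ = 1/√(1 − 0.9440²) = 1/√0.1089 = 3.031; τ_2 = 53.59/3.031 = 17.68 years.
Leg 3: γ = 1/√(1 − 0.721²) = 1/√0.4802 = 1.443; τ_3 = 63.30/1.443 = 43.86 years.
Total proper time: τ_1 + 17.68 + 43.86 = 94.30, so τ_1 = 94.30 − 61.54 = 32.76 years.
γ_1 = 74.44/32.76 = 2.273; β = √(1 − 1/γ²) = √0.8064.

β = 0.898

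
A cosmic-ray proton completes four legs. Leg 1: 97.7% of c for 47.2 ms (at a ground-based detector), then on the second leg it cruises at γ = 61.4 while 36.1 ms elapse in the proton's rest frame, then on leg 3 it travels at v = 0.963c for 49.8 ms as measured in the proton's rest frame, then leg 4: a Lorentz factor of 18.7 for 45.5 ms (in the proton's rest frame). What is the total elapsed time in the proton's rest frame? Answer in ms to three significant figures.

τ = 141 ms

Leg 1: β = 0.977; γ = 1/√(1 − 0.977²) = 1/√0.04547 = 4.690; τ_1 = 47.2/4.690 = 10.06 ms.
Leg 2: 36.1 ms is already measured in the proton's rest frame.
Leg 3: 49.8 ms is already measured in the proton's rest frame.
Leg 4: 45.5 ms is already measured in the proton's rest frame.
Total: 10.06 + 36.10 + 49.80 + 45.50 ms.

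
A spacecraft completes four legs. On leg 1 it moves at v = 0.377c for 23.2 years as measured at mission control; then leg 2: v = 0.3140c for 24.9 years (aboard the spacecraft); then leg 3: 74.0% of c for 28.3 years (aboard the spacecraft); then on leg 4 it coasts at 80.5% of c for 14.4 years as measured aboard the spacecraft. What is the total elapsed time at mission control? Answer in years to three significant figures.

Leg 1: 23.2 years is already measured at mission control.
Leg 2: γ = 1/√(1 − 0.3140²) = 1/√0.9014 = 1.053; Δt_2 = 1.053 × 24.9 = 26.23 years.
Leg 3: β = 0.740; γ = 1/√(1 − 0.740²) = 1/√0.4524 = 1.487; Δt_3 = 1.487 × 28.3 = 42.08 years.
Leg 4: β = 0.805; γ = 1/√(1 − 0.805²) = 1/√0.3520 = 1.686; Δt_4 = 1.686 × 14.4 = 24.27 years.
Total: 23.20 + 26.23 + 42.08 + 24.27 years.

Δt = 116 years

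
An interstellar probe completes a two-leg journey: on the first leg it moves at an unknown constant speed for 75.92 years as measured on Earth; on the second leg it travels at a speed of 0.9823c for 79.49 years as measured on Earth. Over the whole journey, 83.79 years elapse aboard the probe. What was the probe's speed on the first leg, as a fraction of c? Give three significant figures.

Leg 1: speed unknown; τ_1 = 75.92/γ_1.
Leg 2: γ = 1/√(1 − 0.9823²) = 1/√0.03509 = 5.339; τ_2 = 79.49/5.339 = 14.89 years.
Total proper time: τ_1 + 14.89 = 83.79, so τ_1 = 83.79 − 14.89 = 68.90 years.
γ_1 = 75.92/68.90 = 1.102; β = √(1 − 1/γ²) = √0.1764.

β = 0.420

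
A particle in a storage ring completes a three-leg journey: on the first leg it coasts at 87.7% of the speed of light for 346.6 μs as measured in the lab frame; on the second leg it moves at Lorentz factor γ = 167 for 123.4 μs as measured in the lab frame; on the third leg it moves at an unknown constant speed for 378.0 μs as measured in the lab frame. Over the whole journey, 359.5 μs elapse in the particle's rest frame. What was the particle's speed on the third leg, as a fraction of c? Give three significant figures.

Leg 1: β = 0.877; γ = 1/√(1 − 0.877²) = 1/√0.2309 = 2.081; τ_1 = 346.6/2.081 = 166.5 μs.
Leg 2: γ = 167; τ_2 = 123.4/167.0 = 0.7389 μs.
Leg 3: speed unknown; τ_3 = 378.0/γ_3.
Total proper time: 166.5 + 0.7389 + τ_3 = 359.5, so τ_3 = 359.5 − 167.3 = 192.2 μs.
γ_3 = 378.0/192.2 = 1.966; β = √(1 − 1/γ²) = √0.7414.

β = 0.861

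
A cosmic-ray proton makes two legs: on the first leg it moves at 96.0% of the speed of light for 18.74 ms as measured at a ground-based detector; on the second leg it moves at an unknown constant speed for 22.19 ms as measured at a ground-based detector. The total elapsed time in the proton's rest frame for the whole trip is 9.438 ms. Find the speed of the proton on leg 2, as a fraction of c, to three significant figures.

β = 0.982

Leg 1: β = 0.960; γ = 1/√(1 − 0.960²) = 1/√0.07840 = 3.571; τ_1 = 18.74/3.571 = 5.247 ms.
Leg 2: speed unknown; τ_2 = 22.19/γ_2.
Total proper time: 5.247 + τ_2 = 9.438, so τ_2 = 9.438 − 5.247 = 4.191 ms.
γ_2 = 22.19/4.191 = 5.295; β = √(1 − 1/γ²) = √0.9643.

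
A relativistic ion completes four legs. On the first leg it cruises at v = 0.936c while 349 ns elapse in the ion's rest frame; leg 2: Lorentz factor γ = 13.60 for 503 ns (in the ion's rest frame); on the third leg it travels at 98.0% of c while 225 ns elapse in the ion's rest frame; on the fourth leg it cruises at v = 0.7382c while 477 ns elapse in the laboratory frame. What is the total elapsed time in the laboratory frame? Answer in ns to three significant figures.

Leg 1: γ = 1/√(1 − 0.936²) = 1/√0.1239 = 2.841; Δt_1 = 2.841 × 349 = 991.5 ns.
Leg 2: γ = 13.60; Δt_2 = 13.60 × 503 = 6841 ns.
Leg 3: β = 0.980; γ = 1/√(1 − 0.980²) = 1/√0.03960 = 5.025; Δt_3 = 5.025 × 225 = 1131 ns.
Leg 4: 477 ns is already measured in the laboratory frame.
Total: 991.5 + 6841 + 1131 + 477.0 ns.

Δt = 9440 ns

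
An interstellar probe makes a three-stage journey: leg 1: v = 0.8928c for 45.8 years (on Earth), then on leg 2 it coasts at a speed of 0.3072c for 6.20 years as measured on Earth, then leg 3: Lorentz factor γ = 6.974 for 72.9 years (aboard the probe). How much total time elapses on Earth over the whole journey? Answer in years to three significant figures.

Δt = 560 years

Leg 1: 45.8 years is already measured on Earth.
Leg 2: 6.20 years is already measured on Earth.
Leg 3: γ = 6.974; Δt_3 = 6.974 × 72.9 = 508.4 years.
Total: 45.80 + 6.200 + 508.4 years.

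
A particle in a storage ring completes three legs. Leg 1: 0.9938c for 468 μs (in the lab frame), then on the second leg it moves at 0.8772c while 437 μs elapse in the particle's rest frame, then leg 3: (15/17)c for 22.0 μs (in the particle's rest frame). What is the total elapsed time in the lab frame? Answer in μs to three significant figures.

Δt = 1420 μs

Leg 1: 468 μs is already measured in the lab frame.
Leg 2: γ = 1/√(1 − 0.8772²) = 1/√0.2305 = 2.083; Δt_2 = 2.083 × 437 = 910.2 μs.
Leg 3: γ = 1/√(1 − (15/17)²) = 17/8 = 2.125; Δt_3 = 2.125 × 22.0 = 46.75 μs.
Total: 468.0 + 910.2 + 46.75 μs.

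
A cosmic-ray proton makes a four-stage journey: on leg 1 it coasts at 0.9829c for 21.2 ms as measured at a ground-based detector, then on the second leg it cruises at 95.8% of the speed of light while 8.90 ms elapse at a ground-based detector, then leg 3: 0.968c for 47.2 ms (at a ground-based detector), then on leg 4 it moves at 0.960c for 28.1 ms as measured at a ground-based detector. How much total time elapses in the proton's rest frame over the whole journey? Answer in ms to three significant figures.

Leg 1: γ = 1/√(1 − 0.9829²) = 1/√0.03391 = 5.431; τ_1 = 21.2/5.431 = 3.904 ms.
Leg 2: β = 0.958; γ = 1/√(1 − 0.958²) = 1/√0.08224 = 3.487; τ_2 = 8.90/3.487 = 2.552 ms.
Leg 3: γ = 1/√(1 − 0.968²) = 1/√0.06298 = 3.985; τ_3 = 47.2/3.985 = 11.84 ms.
Leg 4: γ = 1/√(1 − 0.960²) = 25/7 ≈ 3.571; τ_4 = 28.1/3.571 = 7.868 ms.
Total: 3.904 + 2.552 + 11.84 + 7.868 ms.

τ = 26.2 ms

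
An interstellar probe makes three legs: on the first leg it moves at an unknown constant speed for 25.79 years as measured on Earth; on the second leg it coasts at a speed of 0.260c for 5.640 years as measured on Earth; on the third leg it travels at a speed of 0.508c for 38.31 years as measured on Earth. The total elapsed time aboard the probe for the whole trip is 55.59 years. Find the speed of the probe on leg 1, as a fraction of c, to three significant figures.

β = 0.747

Leg 1: speed unknown; τ_1 = 25.79/γ_1.
Leg 2: γ = 1/√(1 − 0.260²) = 1/√0.9324 = 1.036; τ_2 = 5.640/1.036 = 5.446 years.
Leg 3: γ = 1/√(1 − 0.508²) = 1/√0.7419 = 1.161; τ_3 = 38.31/1.161 = 33.00 years.
Total proper time: τ_1 + 5.446 + 33.00 = 55.59, so τ_1 = 55.59 − 38.44 = 17.15 years.
γ_1 = 25.79/17.15 = 1.504; β = √(1 − 1/γ²) = √0.5580.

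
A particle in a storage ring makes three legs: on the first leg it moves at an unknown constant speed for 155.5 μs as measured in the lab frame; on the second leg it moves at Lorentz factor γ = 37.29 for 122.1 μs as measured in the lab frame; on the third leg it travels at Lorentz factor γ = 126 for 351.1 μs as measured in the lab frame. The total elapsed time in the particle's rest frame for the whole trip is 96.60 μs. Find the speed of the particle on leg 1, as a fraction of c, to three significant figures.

Leg 1: speed unknown; τ_1 = 155.5/γ_1.
Leg 2: γ = 37.29; τ_2 = 122.1/37.29 = 3.274 μs.
Leg 3: γ = 126; τ_3 = 351.1/126.0 = 2.787 μs.
Total proper time: τ_1 + 3.274 + 2.787 = 96.60, so τ_1 = 96.60 − 6.061 = 90.54 μs.
γ_1 = 155.5/90.54 = 1.717; β = √(1 − 1/γ²) = √0.6610.

β = 0.813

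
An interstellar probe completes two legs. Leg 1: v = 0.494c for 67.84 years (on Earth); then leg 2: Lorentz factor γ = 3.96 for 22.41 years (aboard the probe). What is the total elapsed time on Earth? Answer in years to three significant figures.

Δt = 157 years

Leg 1: 67.84 years is already measured on Earth.
Leg 2: γ = 3.96; Δt_2 = 3.960 × 22.41 = 88.74 years.
Total: 67.84 + 88.74 years.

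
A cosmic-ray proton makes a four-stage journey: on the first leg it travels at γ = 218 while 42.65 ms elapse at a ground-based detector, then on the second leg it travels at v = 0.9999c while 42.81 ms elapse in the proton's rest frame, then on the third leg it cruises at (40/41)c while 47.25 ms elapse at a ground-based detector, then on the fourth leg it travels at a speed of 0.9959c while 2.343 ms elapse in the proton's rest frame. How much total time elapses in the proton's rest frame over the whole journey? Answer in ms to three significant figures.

Leg 1: γ = 218; τ_1 = 42.65/218.0 = 0.1956 ms.
Leg 2: 42.81 ms is already measured in the proton's rest frame.
Leg 3: γ = 1/√(1 − (40/41)²) = 41/9 ≈ 4.556; τ_3 = 47.25/4.556 = 10.37 ms.
Leg 4: 2.343 ms is already measured in the proton's rest frame.
Total: 0.1956 + 42.81 + 10.37 + 2.343 ms.

τ = 55.7 ms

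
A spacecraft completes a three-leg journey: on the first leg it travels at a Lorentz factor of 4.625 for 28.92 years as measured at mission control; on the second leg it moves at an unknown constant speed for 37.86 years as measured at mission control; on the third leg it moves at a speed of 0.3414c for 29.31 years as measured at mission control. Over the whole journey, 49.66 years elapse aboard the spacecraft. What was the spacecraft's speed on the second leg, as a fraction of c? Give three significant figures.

β = 0.908

Leg 1: γ = 4.625; τ_1 = 28.92/4.625 = 6.253 years.
Leg 2: speed unknown; τ_2 = 37.86/γ_2.
Leg 3: γ = 1/√(1 − 0.3414²) = 1/√0.8834 = 1.064; τ_3 = 29.31/1.064 = 27.55 years.
Total proper time: 6.253 + τ_2 + 27.55 = 49.66, so τ_2 = 49.66 − 33.80 = 15.86 years.
γ_2 = 37.86/15.86 = 2.387; β = √(1 − 1/γ²) = √0.8246.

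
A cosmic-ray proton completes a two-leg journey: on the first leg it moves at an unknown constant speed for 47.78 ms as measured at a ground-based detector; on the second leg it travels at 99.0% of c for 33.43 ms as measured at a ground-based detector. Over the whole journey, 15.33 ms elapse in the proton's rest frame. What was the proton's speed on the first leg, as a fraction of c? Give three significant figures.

Leg 1: speed unknown; τ_1 = 47.78/γ_1.
Leg 2: β = 0.990; γ = 1/√(1 − 0.990²) = 1/√0.01990 = 7.089; τ_2 = 33.43/7.089 = 4.716 ms.
Total proper time: τ_1 + 4.716 = 15.33, so τ_1 = 15.33 − 4.716 = 10.61 ms.
γ_1 = 47.78/10.61 = 4.502; β = √(1 − 1/γ²) = √0.9507.

β = 0.975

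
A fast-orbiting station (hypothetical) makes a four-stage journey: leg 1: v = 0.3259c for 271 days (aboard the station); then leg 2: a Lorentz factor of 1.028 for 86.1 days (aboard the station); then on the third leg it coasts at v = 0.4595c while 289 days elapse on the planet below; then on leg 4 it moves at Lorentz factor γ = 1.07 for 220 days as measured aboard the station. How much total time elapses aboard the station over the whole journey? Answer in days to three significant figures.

Leg 1: 271 days is already measured aboard the station.
Leg 2: 86.1 days is already measured aboard the station.
Leg 3: γ = 1/√(1 − 0.4595²) = 1/√0.7889 = 1.126; τ_3 = 289/1.126 = 256.7 days.
Leg 4: 220 days is already measured aboard the station.
Total: 271.0 + 86.10 + 256.7 + 220.0 days.

τ = 834 days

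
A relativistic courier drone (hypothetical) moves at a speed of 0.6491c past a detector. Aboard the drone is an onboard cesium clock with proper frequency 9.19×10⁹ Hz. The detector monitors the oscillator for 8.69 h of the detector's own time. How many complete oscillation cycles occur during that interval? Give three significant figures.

N = 2.19×10¹⁴

γ = 1/√(1 − 0.6491²) = 1/√0.5787 = 1.315
During 8.69 h of lab time, the oscillator's proper time advances by τ = Δt/γ = 8.69/1.315 = 6.611 h = 2.380×10⁴ s.
N = f × τ = 9.19×10⁹ × 2.380×10⁴ = 2.187×10¹⁴.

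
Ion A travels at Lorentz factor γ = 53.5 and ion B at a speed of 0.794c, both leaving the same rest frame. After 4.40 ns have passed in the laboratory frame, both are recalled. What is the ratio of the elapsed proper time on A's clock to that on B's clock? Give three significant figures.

A: γ = 53.5. B: γ = 1/√(1 − 0.794²) = 1/√0.3696 = 1.645.
τ_A/τ_B = γ_B/γ_A = 1.645/53.50 = 0.03075, so τ_A/τ_B = 0.03075.

τ_A/τ_B = 0.0307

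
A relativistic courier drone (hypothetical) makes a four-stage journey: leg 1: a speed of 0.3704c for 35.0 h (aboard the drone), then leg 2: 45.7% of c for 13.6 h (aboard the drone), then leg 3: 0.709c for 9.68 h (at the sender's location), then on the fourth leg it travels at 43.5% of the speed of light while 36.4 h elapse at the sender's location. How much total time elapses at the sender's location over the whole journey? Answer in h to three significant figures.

Δt = 99.1 h

Leg 1: γ = 1/√(1 − 0.3704²) = 1/√0.8628 = 1.077; Δt_1 = 1.077 × 35.0 = 37.68 h.
Leg 2: β = 0.457; γ = 1/√(1 − 0.457²) = 1/√0.7912 = 1.124; Δt_2 = 1.124 × 13.6 = 15.29 h.
Leg 3: 9.68 h is already measured at the sender's location.
Leg 4: 36.4 h is already measured at the sender's location.
Total: 37.68 + 15.29 + 9.680 + 36.40 h.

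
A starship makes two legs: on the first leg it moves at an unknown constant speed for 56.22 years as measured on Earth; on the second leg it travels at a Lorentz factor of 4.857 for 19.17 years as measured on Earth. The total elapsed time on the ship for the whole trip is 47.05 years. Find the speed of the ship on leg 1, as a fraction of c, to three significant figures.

β = 0.642

Leg 1: speed unknown; τ_1 = 56.22/γ_1.
Leg 2: γ = 4.857; τ_2 = 19.17/4.857 = 3.947 years.
Total proper time: τ_1 + 3.947 = 47.05, so τ_1 = 47.05 − 3.947 = 43.10 years.
γ_1 = 56.22/43.10 = 1.304; β = √(1 − 1/γ²) = √0.4122.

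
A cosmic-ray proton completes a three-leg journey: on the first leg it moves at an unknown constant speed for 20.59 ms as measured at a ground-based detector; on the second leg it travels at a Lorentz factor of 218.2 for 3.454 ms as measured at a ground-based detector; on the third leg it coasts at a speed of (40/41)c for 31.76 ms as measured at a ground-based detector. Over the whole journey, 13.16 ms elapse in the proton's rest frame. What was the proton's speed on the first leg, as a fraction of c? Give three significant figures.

β = 0.954

Leg 1: speed unknown; τ_1 = 20.59/γ_1.
Leg 2: γ = 218.2; τ_2 = 3.454/218.2 = 0.01583 ms.
Leg 3: γ = 1/√(1 − (40/41)²) = 41/9 ≈ 4.556; τ_3 = 31.76/4.556 = 6.972 ms.
Total proper time: τ_1 + 0.01583 + 6.972 = 13.16, so τ_1 = 13.16 − 6.988 = 6.172 ms.
γ_1 = 20.59/6.172 = 3.336; β = √(1 − 1/γ²) = √0.9101.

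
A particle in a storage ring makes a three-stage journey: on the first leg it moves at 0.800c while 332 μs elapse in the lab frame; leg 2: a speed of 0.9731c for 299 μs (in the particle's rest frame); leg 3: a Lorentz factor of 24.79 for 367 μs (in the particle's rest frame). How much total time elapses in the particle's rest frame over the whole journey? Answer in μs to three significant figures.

Leg 1: γ = 1/√(1 − 0.800²) = 5/3 ≈ 1.667; τ_1 = 332/1.667 = 199.2 μs.
Leg 2: 299 μs is already measured in the particle's rest frame.
Leg 3: 367 μs is already measured in the particle's rest frame.
Total: 199.2 + 299.0 + 367.0 μs.

τ = 865 μs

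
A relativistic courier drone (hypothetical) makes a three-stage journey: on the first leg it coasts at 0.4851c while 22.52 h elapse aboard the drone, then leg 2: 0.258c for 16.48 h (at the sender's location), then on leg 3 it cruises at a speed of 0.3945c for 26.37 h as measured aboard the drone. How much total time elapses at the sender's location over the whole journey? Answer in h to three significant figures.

Leg 1: γ = 1/√(1 − 0.4851²) = 1/√0.7647 = 1.144; Δt_1 = 1.144 × 22.52 = 25.75 h.
Leg 2: 16.48 h is already measured at the sender's location.
Leg 3: γ = 1/√(1 − 0.3945²) = 1/√0.8444 = 1.088; Δt_3 = 1.088 × 26.37 = 28.70 h.
Total: 25.75 + 16.48 + 28.70 h.

Δt = 70.9 h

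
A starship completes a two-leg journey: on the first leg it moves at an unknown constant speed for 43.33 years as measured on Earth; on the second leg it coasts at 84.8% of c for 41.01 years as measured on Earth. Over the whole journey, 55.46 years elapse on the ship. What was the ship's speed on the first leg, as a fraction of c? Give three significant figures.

β = 0.628

Leg 1: speed unknown; τ_1 = 43.33/γ_1.
Leg 2: β = 0.848; γ = 1/√(1 − 0.848²) = 1/√0.2809 = 1.887; τ_2 = 41.01/1.887 = 21.74 years.
Total proper time: τ_1 + 21.74 = 55.46, so τ_1 = 55.46 − 21.74 = 33.72 years.
γ_1 = 43.33/33.72 = 1.285; β = √(1 − 1/γ²) = √0.3942.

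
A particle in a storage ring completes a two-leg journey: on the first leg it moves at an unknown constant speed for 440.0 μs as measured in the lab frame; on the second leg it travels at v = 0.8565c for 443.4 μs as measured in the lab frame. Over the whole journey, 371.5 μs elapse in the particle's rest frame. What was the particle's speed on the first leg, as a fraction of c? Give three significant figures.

β = 0.946

Leg 1: speed unknown; τ_1 = 440.0/γ_1.
Leg 2: γ = 1/√(1 − 0.8565²) = 1/√0.2664 = 1.937; τ_2 = 443.4/1.937 = 228.9 μs.
Total proper time: τ_1 + 228.9 = 371.5, so τ_1 = 371.5 − 228.9 = 142.6 μs.
γ_1 = 440.0/142.6 = 3.085; β = √(1 − 1/γ²) = √0.8949.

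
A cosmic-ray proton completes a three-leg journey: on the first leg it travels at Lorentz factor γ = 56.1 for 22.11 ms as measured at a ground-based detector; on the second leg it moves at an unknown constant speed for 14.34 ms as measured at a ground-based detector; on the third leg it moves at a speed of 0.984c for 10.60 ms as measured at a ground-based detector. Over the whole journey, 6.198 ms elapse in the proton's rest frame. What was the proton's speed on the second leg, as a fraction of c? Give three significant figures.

β = 0.962

Leg 1: γ = 56.1; τ_1 = 22.11/56.10 = 0.3941 ms.
Leg 2: speed unknown; τ_2 = 14.34/γ_2.
Leg 3: γ = 1/√(1 − 0.984²) = 1/√0.03174 = 5.613; τ_3 = 10.60/5.613 = 1.889 ms.
Total proper time: 0.3941 + τ_2 + 1.889 = 6.198, so τ_2 = 6.198 − 2.283 = 3.915 ms.
γ_2 = 14.34/3.915 = 3.663; β = √(1 − 1/γ²) = √0.9255.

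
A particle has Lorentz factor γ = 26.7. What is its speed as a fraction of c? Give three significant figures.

β = √(1 − 1/γ²) = √(1 − 1/26.7²) = √(1 − 0.001403) = √0.9986

β = 0.999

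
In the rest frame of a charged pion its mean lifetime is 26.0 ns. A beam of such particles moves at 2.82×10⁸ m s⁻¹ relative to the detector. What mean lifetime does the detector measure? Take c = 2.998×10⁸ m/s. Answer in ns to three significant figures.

Δt = 76.6 ns

β = 2.82×10⁸/2.998×10⁸ = 0.9406; γ = 1/√(1 − 0.9406²) = 2.946
The rest-frame lifetime is the proper time; the lab measures the dilated interval Δt = γτ₀ = 2.946 × 26.0 ns.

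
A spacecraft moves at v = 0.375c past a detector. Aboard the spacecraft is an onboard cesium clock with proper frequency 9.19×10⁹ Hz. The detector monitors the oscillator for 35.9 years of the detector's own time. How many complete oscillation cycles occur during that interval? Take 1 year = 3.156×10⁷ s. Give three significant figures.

γ = 1/√(1 − 0.375²) = 1/√0.8594 = 1.079
During 35.9 years of lab time, the oscillator's proper time advances by τ = Δt/γ = 35.9/1.079 = 33.28 years = 1.050×10⁹ s.
N = f × τ = 9.19×10⁹ × 1.050×10⁹ = 9.652×10¹⁸.

N = 9.65×10¹⁸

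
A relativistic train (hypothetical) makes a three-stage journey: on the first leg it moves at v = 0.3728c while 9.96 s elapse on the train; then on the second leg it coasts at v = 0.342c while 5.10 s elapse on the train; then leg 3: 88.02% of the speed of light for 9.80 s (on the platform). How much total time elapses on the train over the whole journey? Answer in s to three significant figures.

τ = 19.7 s

Leg 1: 9.96 s is already measured on the train.
Leg 2: 5.10 s is already measured on the train.
Leg 3: β = 0.8802; γ = 1/√(1 − 0.8802²) = 1/√0.2252 = 2.107; τ_3 = 9.80/2.107 = 4.651 s.
Total: 9.960 + 5.100 + 4.651 s.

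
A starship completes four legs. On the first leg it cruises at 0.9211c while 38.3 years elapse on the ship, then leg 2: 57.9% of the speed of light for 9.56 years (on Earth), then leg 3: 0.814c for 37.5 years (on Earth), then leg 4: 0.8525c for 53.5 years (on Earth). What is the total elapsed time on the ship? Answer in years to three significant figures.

τ = 95.8 years

Leg 1: 38.3 years is already measured on the ship.
Leg 2: β = 0.579; γ = 1/√(1 − 0.579²) = 1/√0.6648 = 1.227; τ_2 = 9.56/1.227 = 7.795 years.
Leg 3: γ = 1/√(1 − 0.814²) = 1/√0.3374 = 1.722; τ_3 = 37.5/1.722 = 21.78 years.
Leg 4: γ = 1/√(1 − 0.8525²) = 1/√0.2732 = 1.913; τ_4 = 53.5/1.913 = 27.97 years.
Total: 38.30 + 7.795 + 21.78 + 27.97 years.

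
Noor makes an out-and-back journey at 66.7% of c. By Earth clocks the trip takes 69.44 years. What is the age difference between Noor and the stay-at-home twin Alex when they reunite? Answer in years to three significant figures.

Δt − τ = 17.7 years

β = 0.667; γ = 1/√(1 − 0.667²) = 1/√0.5551 = 1.342
Noor's elapsed proper time: τ = 69.44/1.342 = 51.74 years.
Age gap = Δt − τ = 69.44 − 51.74 years.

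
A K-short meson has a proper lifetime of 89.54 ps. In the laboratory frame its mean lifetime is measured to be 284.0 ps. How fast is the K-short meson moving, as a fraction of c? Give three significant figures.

γ = Δt/τ₀ = 284.0/89.54 = 3.172
β = √(1 − 1/γ²) = √(1 − 0.09940) = √0.9006

β = 0.949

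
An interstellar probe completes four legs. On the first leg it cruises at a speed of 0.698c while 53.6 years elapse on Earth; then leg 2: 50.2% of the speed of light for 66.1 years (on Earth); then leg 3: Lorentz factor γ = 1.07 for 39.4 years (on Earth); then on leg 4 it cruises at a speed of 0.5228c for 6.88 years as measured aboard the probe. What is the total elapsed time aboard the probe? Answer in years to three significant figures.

Leg 1: γ = 1/√(1 − 0.698²) = 1/√0.5128 = 1.396; τ_1 = 53.6/1.396 = 38.38 years.
Leg 2: β = 0.502; γ = 1/√(1 − 0.502²) = 1/√0.7480 = 1.156; τ_2 = 66.1/1.156 = 57.17 years.
Leg 3: γ = 1.07; τ_3 = 39.4/1.070 = 36.82 years.
Leg 4: 6.88 years is already measured aboard the probe.
Total: 38.38 + 57.17 + 36.82 + 6.880 years.

τ = 139 years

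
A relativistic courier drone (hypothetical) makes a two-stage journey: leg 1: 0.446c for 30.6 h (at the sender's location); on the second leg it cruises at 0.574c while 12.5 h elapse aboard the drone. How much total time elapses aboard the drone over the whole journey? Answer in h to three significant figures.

τ = 39.9 h

Leg 1: γ = 1/√(1 − 0.446²) = 1/√0.8011 = 1.117; τ_1 = 30.6/1.117 = 27.39 h.
Leg 2: 12.5 h is already measured aboard the drone.
Total: 27.39 + 12.50 h.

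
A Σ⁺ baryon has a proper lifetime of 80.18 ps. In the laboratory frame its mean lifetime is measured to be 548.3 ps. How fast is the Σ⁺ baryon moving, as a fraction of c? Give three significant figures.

γ = Δt/τ₀ = 548.3/80.18 = 6.838
β = √(1 − 1/γ²) = √(1 − 0.02138) = √0.9786

v = 0.989c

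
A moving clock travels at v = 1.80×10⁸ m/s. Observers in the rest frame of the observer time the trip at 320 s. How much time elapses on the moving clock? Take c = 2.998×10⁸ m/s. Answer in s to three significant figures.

τ = 256 s

β = 1.80×10⁸/2.998×10⁸ = 0.6004; γ = 1/√(1 − 0.6004²) = 1.250
The interval measured in the rest frame of the observer is the dilated one; the clock on the moving clock measures the proper time τ = Δt/γ = 320/1.250 s.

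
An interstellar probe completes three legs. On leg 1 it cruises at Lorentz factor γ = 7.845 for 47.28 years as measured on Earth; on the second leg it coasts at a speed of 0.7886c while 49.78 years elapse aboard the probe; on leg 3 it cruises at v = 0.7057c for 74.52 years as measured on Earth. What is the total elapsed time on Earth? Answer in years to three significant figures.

Δt = 203 years

Leg 1: 47.28 years is already measured on Earth.
Leg 2: γ = 1/√(1 − 0.7886²) = 1/√0.3781 = 1.626; Δt_2 = 1.626 × 49.78 = 80.96 years.
Leg 3: 74.52 years is already measured on Earth.
Total: 47.28 + 80.96 + 74.52 years.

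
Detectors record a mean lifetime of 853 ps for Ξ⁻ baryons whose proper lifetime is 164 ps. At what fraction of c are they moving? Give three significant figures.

γ = Δt/τ₀ = 853/164 = 5.201
β = √(1 − 1/γ²) = √(1 − 0.03696) = √0.9630

v = 0.981c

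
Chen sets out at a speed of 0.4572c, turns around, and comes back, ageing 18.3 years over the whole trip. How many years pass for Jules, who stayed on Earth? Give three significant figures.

Δt = 20.6 years

γ = 1/√(1 − 0.4572²) = 1/√0.7910 = 1.124
Earth-frame duration is the dilated interval: Δt = γτ = 1.124 × 18.3 years.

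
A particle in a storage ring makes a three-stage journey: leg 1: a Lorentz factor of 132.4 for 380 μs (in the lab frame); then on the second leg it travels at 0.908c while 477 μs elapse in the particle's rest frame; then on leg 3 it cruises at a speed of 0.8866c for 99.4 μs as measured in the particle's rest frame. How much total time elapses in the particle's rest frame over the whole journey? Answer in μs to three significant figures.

Leg 1: γ = 132.4; τ_1 = 380/132.4 = 2.870 μs.
Leg 2: 477 μs is already measured in the particle's rest frame.
Leg 3: 99.4 μs is already measured in the particle's rest frame.
Total: 2.870 + 477.0 + 99.40 μs.

τ = 579 μs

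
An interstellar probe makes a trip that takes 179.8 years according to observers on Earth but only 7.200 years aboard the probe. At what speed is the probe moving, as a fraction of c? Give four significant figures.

v = 0.9992c

The proper time is measured aboard the probe (both events occur at the probe's location); Δt is measured on Earth. γ = Δt/τ = 179.8/7.200 = 24.97.
β = √(1 − 1/γ²) = √(1 − 0.001604) = √0.9984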